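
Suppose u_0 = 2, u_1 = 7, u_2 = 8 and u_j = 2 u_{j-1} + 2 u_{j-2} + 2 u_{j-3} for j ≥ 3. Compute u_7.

2404

u_3 = 2·8 + 2·7 + 2·2 = 34
u_4 = 2·34 + 2·8 + 2·7 = 98
u_5 = 2·98 + 2·34 + 2·8 = 280
u_6 = 2·280 + 2·98 + 2·34 = 824
u_7 = 2·824 + 2·280 + 2·98 = 2404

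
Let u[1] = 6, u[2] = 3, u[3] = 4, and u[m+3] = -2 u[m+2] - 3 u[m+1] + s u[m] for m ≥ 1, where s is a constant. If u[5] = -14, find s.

4

u[4] = -17 + 6s
u[5] = 22 - 9s
So 22 - 9s = -14, giving s = 4.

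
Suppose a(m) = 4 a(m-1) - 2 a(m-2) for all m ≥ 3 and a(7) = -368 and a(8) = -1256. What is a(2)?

-3

Rearranging, a(m-2) = (a(m) - 4 a(m-1)) / -2.
a(6) = (-1256 - 4*(-368)) / -2 = 216/-2 = -108
a(5) = (-368 - 4*(-108)) / -2 = 64/-2 = -32
a(4) = (-108 - 4*(-32)) / -2 = 20/-2 = -10
a(3) = (-32 - 4*(-10)) / -2 = 8/-2 = -4
a(2) = (-10 - 4*(-4)) / -2 = 6/-2 = -3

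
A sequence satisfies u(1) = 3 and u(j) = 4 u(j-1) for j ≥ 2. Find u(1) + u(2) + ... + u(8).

u(2) = 4(3) = 12
u(3) = 4(12) = 48
u(4) = 4(48) = 192
u(5) = 4(192) = 768
u(6) = 4(768) = 3072
u(7) = 4(3072) = 12288
u(8) = 4(12288) = 49152
Sum = 3 + 12 + 48 + 192 + 768 + 3072 + 12288 + 49152 = 65535

65535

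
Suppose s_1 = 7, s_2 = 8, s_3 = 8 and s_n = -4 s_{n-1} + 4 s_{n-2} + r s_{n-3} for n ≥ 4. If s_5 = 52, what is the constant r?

s_4 = 7r
s_5 = 32 - 20r
So 32 - 20r = 52, giving r = -1.

-1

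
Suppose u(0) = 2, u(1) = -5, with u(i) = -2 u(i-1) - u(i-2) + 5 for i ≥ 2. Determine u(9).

-49

u(2) = -2·(-5) - 2 + 5 = 13
u(3) = -2·13 - (-5) + 5 = -16
u(4) = -2·(-16) - 13 + 5 = 24
u(5) = -2·24 - (-16) + 5 = -27
u(6) = -2·(-27) - 24 + 5 = 35
u(7) = -2·35 - (-27) + 5 = -38
u(8) = -2·(-38) - 35 + 5 = 46
u(9) = -2·46 - (-38) + 5 = -49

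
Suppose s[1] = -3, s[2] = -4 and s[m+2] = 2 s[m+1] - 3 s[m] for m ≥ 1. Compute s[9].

-107

s[3] = 2(-4) - 3(-3) = 1
s[4] = 2(1) - 3(-4) = 14
s[5] = 2(14) - 3(1) = 25
s[6] = 2(25) - 3(14) = 8
s[7] = 2(8) - 3(25) = -59
s[8] = 2(-59) - 3(8) = -142
s[9] = 2(-142) - 3(-59) = -107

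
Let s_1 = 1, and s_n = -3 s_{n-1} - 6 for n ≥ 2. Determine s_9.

16401

s_2 = -3·1 - 6 = -9
s_3 = -3·(-9) - 6 = 21
s_4 = -3·21 - 6 = -69
s_5 = -3·(-69) - 6 = 201
s_6 = -3·201 - 6 = -609
s_7 = -3·(-609) - 6 = 1821
s_8 = -3·1821 - 6 = -5469
s_9 = -3·(-5469) - 6 = 16401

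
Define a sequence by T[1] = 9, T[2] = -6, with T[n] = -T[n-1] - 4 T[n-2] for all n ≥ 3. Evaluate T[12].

5046

T[3] = -(-6) - 4(9) = -30
T[4] = -(-30) - 4(-6) = 54
T[5] = -54 - 4(-30) = 66
T[6] = -66 - 4(54) = -282
T[7] = -(-282) - 4(66) = 18
T[8] = -18 - 4(-282) = 1110
T[9] = -1110 - 4(18) = -1182
T[10] = -(-1182) - 4(1110) = -3258
T[11] = -(-3258) - 4(-1182) = 7986
T[12] = -7986 - 4(-3258) = 5046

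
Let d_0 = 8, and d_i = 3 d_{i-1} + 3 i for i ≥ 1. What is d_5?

d_1 = 3(8) + 3 = 27
d_2 = 3(27) + 6 = 87
d_3 = 3(87) + 9 = 270
d_4 = 3(270) + 12 = 822
d_5 = 3(822) + 15 = 2481

2481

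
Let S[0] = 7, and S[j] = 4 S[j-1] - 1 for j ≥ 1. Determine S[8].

S[1] = 4(7) - 1 = 27
S[2] = 4(27) - 1 = 107
S[3] = 4(107) - 1 = 427
S[4] = 4(427) - 1 = 1707
S[5] = 4(1707) - 1 = 6827
S[6] = 4(6827) - 1 = 27307
S[7] = 4(27307) - 1 = 109227
S[8] = 4(109227) - 1 = 436907

436907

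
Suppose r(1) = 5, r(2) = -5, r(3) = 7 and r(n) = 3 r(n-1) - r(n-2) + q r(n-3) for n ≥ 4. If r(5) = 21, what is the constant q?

r(4) = 26 + 5q
r(5) = 71 + 10q
So 71 + 10q = 21, giving q = -5.

-5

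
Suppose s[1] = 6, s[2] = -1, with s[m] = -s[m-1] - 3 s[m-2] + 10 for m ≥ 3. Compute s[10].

s[3] = -(-1) - 3·6 + 10 = -7
s[4] = -(-7) - 3·(-1) + 10 = 20
s[5] = -20 - 3·(-7) + 10 = 11
s[6] = -11 - 3·20 + 10 = -61
s[7] = -(-61) - 3·11 + 10 = 38
s[8] = -38 - 3·(-61) + 10 = 155
s[9] = -155 - 3·38 + 10 = -259
s[10] = -(-259) - 3·155 + 10 = -196

-196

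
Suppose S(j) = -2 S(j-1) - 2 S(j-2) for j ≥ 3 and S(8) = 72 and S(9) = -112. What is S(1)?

Rearranging, S(j-2) = (S(j) + 2 S(j-1)) / -2.
S(7) = (-112 + 2*72) / -2 = 32/-2 = -16
S(6) = (72 + 2*(-16)) / -2 = 40/-2 = -20
S(5) = (-16 + 2*(-20)) / -2 = -56/-2 = 28
S(4) = (-20 + 2*28) / -2 = 36/-2 = -18
S(3) = (28 + 2*(-18)) / -2 = -8/-2 = 4
S(2) = (-18 + 2*4) / -2 = -10/-2 = 5
S(1) = (4 + 2*5) / -2 = 14/-2 = -7

-7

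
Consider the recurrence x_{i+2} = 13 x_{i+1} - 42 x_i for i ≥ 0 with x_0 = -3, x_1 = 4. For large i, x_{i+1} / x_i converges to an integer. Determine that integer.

7

The characteristic equation is r^2 - 13r + 42 = 0, which factors as (r - 7)(r - 6) = 0.
So the roots are 7 and 6. Since |7| > |6| and the coefficient of 7^i is non-zero, the ratio tends to 7.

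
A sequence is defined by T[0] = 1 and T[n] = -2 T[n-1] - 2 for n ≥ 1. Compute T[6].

T[1] = -2·1 - 2 = -4
T[2] = -2·(-4) - 2 = 6
T[3] = -2·6 - 2 = -14
T[4] = -2·(-14) - 2 = 26
T[5] = -2·26 - 2 = -54
T[6] = -2·(-54) - 2 = 106

106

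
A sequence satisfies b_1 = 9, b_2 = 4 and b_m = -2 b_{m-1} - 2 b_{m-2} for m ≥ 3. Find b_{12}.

b_3 = -2*4 - 2*9 = -26
b_4 = -2*(-26) - 2*4 = 44
b_5 = -2*44 - 2*(-26) = -36
b_6 = -2*(-36) - 2*44 = -16
b_7 = -2*(-16) - 2*(-36) = 104
b_8 = -2*104 - 2*(-16) = -176
b_9 = -2*(-176) - 2*104 = 144
b_{10} = -2*144 - 2*(-176) = 64
b_{11} = -2*64 - 2*144 = -416
b_{12} = -2*(-416) - 2*64 = 704

704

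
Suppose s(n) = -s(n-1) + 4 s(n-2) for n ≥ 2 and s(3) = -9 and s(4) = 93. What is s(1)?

3

Rearranging, s(n-2) = (s(n) + s(n-1)) / 4.
s(2) = (93 + (-9)) / 4 = 84/4 = 21
s(1) = (-9 + 21) / 4 = 12/4 = 3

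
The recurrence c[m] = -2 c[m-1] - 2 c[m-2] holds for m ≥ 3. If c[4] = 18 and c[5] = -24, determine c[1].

Rearranging, c[m-2] = (c[m] + 2 c[m-1]) / -2.
c[3] = (-24 + 2*18) / -2 = 12/-2 = -6
c[2] = (18 + 2*(-6)) / -2 = 6/-2 = -3
c[1] = (-6 + 2*(-3)) / -2 = -12/-2 = 6

6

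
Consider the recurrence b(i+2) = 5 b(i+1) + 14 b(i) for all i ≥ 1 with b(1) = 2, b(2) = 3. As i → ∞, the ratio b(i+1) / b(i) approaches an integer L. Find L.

7

The characteristic equation is r^2 - 5r - 14 = 0, which factors as (r - 7)(r + 2) = 0.
So the roots are 7 and -2. Since |7| > |-2| and the coefficient of 7^i is non-zero, the ratio tends to 7.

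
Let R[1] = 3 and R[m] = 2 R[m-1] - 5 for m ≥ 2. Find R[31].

-2147483643

The fixed point is -5/(1 - 2) = 5, so R[m] - 5 = 2(R[m-1] - 5).
Hence R[m] = -2·2^{m-1} + 5.
R[31] = -2·2^{30} + 5 = -2·1073741824 + 5 = -2147483643.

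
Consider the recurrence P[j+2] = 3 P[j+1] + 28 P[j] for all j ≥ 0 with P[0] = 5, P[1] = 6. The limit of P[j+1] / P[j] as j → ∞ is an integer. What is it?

7

The characteristic equation is r^2 - 3r - 28 = 0, which factors as (r - 7)(r + 4) = 0.
So the roots are 7 and -4. Since |7| > |-4| and the coefficient of 7^j is non-zero, the ratio tends to 7.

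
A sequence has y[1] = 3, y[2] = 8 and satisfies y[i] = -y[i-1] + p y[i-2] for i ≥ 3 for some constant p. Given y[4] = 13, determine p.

y[3] = -8 + 3p
y[4] = 8 + 5p
So 8 + 5p = 13, giving p = 1.

1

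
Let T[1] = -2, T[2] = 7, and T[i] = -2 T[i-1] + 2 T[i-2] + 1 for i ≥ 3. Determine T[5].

T[3] = -2·7 + 2·(-2) + 1 = -17
T[4] = -2·(-17) + 2·7 + 1 = 49
T[5] = -2·49 + 2·(-17) + 1 = -131

-131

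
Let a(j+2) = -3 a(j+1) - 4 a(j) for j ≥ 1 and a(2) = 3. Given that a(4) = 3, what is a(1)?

Let a(1) = z.
a(3) = -9 - 4z
a(4) = 15 + 12z
So 15 + 12z = 3, giving z = -1.

-1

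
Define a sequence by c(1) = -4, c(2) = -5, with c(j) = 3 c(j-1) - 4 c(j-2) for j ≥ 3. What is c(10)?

c(3) = 3(-5) - 4(-4) = 1
c(4) = 3(1) - 4(-5) = 23
c(5) = 3(23) - 4(1) = 65
c(6) = 3(65) - 4(23) = 103
c(7) = 3(103) - 4(65) = 49
c(8) = 3(49) - 4(103) = -265
c(9) = 3(-265) - 4(49) = -991
c(10) = 3(-991) - 4(-265) = -1913

-1913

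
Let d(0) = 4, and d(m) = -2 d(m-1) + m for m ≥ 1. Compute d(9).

d(1) = -2(4) + 1 = -7
d(2) = -2(-7) + 2 = 16
d(3) = -2(16) + 3 = -29
d(4) = -2(-29) + 4 = 62
d(5) = -2(62) + 5 = -119
d(6) = -2(-119) + 6 = 244
d(7) = -2(244) + 7 = -481
d(8) = -2(-481) + 8 = 970
d(9) = -2(970) + 9 = -1931

-1931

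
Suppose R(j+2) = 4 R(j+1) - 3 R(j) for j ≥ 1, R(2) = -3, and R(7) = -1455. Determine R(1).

1

Let R(1) = z.
R(3) = -12 - 3z
R(4) = -39 - 12z
R(5) = -120 - 39z
R(6) = -363 - 120z
R(7) = -1092 - 363z
So -1092 - 363z = -1455, giving z = 1.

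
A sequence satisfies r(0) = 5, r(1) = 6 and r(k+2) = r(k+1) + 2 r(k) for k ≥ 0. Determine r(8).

r(2) = 6 + 2*5 = 16
r(3) = 16 + 2*6 = 28
r(4) = 28 + 2*16 = 60
r(5) = 60 + 2*28 = 116
r(6) = 116 + 2*60 = 236
r(7) = 236 + 2*116 = 468
r(8) = 468 + 2*236 = 940

940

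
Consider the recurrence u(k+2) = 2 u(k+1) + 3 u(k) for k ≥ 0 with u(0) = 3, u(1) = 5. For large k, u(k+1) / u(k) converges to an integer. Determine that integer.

The characteristic equation is r^2 - 2r - 3 = 0, which factors as (r - 3)(r + 1) = 0.
So the roots are 3 and -1. Since |3| > |-1| and the coefficient of 3^k is non-zero, the ratio tends to 3.

3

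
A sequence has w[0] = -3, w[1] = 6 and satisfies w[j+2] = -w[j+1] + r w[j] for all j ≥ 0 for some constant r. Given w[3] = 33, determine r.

3

w[2] = -6 - 3r
w[3] = 6 + 9r
So 6 + 9r = 33, giving r = 3.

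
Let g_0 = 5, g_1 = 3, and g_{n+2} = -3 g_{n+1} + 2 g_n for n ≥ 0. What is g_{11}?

g_2 = -3·3 + 2·5 = 1
g_3 = -3·1 + 2·3 = 3
g_4 = -3·3 + 2·1 = -7
g_5 = -3·(-7) + 2·3 = 27
g_6 = -3·27 + 2·(-7) = -95
g_7 = -3·(-95) + 2·27 = 339
g_8 = -3·339 + 2·(-95) = -1207
g_9 = -3·(-1207) + 2·339 = 4299
g_{10} = -3·4299 + 2·(-1207) = -15311
g_{11} = -3·(-15311) + 2·4299 = 54531

54531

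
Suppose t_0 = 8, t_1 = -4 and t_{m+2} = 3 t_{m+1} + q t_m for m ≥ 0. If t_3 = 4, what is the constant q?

t_2 = -12 + 8q
t_3 = -36 + 20q
So -36 + 20q = 4, giving q = 2.

2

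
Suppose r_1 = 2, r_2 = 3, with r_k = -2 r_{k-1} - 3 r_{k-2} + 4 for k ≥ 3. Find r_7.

r_3 = -2*3 - 3*2 + 4 = -8
r_4 = -2*(-8) - 3*3 + 4 = 11
r_5 = -2*11 - 3*(-8) + 4 = 6
r_6 = -2*6 - 3*11 + 4 = -41
r_7 = -2*(-41) - 3*6 + 4 = 68

68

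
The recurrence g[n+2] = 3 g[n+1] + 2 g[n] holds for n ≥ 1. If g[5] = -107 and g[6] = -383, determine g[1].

Rearranging, g[n-2] = (g[n] - 3 g[n-1]) / 2.
g[4] = (-383 - 3*(-107)) / 2 = -62/2 = -31
g[3] = (-107 - 3*(-31)) / 2 = -14/2 = -7
g[2] = (-31 - 3*(-7)) / 2 = -10/2 = -5
g[1] = (-7 - 3*(-5)) / 2 = 8/2 = 4

4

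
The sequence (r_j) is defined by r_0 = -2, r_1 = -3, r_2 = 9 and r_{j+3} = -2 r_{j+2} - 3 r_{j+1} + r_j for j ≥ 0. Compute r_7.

r_3 = -2·9 - 3·(-3) + (-2) = -11
r_4 = -2·(-11) - 3·9 + (-3) = -8
r_5 = -2·(-8) - 3·(-11) + 9 = 58
r_6 = -2·58 - 3·(-8) + (-11) = -103
r_7 = -2·(-103) - 3·58 + (-8) = 24

24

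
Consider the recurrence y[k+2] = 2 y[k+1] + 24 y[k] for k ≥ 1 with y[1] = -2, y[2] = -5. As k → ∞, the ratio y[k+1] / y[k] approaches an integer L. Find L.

The characteristic equation is r^2 - 2r - 24 = 0, which factors as (r - 6)(r + 4) = 0.
So the roots are 6 and -4. Since |6| > |-4| and the coefficient of 6^k is non-zero, the ratio tends to 6.

6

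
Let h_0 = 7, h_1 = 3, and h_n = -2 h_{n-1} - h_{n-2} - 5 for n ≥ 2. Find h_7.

h_2 = -2·3 - 7 - 5 = -18
h_3 = -2·(-18) - 3 - 5 = 28
h_4 = -2·28 - (-18) - 5 = -43
h_5 = -2·(-43) - 28 - 5 = 53
h_6 = -2·53 - (-43) - 5 = -68
h_7 = -2·(-68) - 53 - 5 = 78

78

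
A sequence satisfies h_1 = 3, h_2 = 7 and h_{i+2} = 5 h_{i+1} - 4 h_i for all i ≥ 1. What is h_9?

87383

h_3 = 5(7) - 4(3) = 23
h_4 = 5(23) - 4(7) = 87
h_5 = 5(87) - 4(23) = 343
h_6 = 5(343) - 4(87) = 1367
h_7 = 5(1367) - 4(343) = 5463
h_8 = 5(5463) - 4(1367) = 21847
h_9 = 5(21847) - 4(5463) = 87383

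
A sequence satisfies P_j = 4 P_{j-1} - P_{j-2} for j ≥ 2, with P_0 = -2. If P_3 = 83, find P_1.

5

Let P_1 = y.
P_2 = 2 + 4y
P_3 = 8 + 15y
So 8 + 15y = 83, giving y = 5.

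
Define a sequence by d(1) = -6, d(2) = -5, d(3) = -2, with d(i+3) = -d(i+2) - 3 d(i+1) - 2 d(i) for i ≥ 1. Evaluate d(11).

683

d(4) = -(-2) - 3·(-5) - 2·(-6) = 29
d(5) = -29 - 3·(-2) - 2·(-5) = -13
d(6) = -(-13) - 3·29 - 2·(-2) = -70
d(7) = -(-70) - 3·(-13) - 2·29 = 51
d(8) = -51 - 3·(-70) - 2·(-13) = 185
d(9) = -185 - 3·51 - 2·(-70) = -198
d(10) = -(-198) - 3·185 - 2·51 = -459
d(11) = -(-459) - 3·(-198) - 2·185 = 683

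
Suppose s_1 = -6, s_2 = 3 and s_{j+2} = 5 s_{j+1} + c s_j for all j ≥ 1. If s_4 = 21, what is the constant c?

2

s_3 = 15 - 6c
s_4 = 75 - 27c
So 75 - 27c = 21, giving c = 2.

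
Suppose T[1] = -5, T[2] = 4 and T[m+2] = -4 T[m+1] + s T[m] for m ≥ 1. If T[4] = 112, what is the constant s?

2

T[3] = -16 - 5s
T[4] = 64 + 24s
So 64 + 24s = 112, giving s = 2.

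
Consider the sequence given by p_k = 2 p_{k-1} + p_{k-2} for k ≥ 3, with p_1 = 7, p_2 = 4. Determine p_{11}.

p_3 = 2(4) + 7 = 15
p_4 = 2(15) + 4 = 34
p_5 = 2(34) + 15 = 83
p_6 = 2(83) + 34 = 200
p_7 = 2(200) + 83 = 483
p_8 = 2(483) + 200 = 1166
p_9 = 2(1166) + 483 = 2815
p_{10} = 2(2815) + 1166 = 6796
p_{11} = 2(6796) + 2815 = 16407

16407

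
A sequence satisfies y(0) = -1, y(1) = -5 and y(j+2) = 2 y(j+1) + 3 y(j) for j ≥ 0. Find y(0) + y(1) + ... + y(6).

-1639

y(2) = 2(-5) + 3(-1) = -13
y(3) = 2(-13) + 3(-5) = -41
y(4) = 2(-41) + 3(-13) = -121
y(5) = 2(-121) + 3(-41) = -365
y(6) = 2(-365) + 3(-121) = -1093
Sum = (-1) + (-5) + (-13) + (-41) + (-121) + (-365) + (-1093) = -1639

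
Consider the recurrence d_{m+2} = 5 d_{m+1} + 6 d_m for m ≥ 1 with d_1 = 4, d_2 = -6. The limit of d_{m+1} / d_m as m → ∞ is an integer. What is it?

The characteristic equation is r^2 - 5r - 6 = 0, which factors as (r - 6)(r + 1) = 0.
So the roots are 6 and -1. Since |6| > |-1| and the coefficient of 6^m is non-zero, the ratio tends to 6.

6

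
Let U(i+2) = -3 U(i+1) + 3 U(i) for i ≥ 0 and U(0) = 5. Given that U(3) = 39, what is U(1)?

Let U(1) = x.
U(2) = 15 - 3x
U(3) = -45 + 12x
So -45 + 12x = 39, giving x = 7.

7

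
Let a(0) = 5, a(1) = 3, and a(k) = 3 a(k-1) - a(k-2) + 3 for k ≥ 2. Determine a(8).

a(2) = 3*3 - 5 + 3 = 7
a(3) = 3*7 - 3 + 3 = 21
a(4) = 3*21 - 7 + 3 = 59
a(5) = 3*59 - 21 + 3 = 159
a(6) = 3*159 - 59 + 3 = 421
a(7) = 3*421 - 159 + 3 = 1107
a(8) = 3*1107 - 421 + 3 = 2903

2903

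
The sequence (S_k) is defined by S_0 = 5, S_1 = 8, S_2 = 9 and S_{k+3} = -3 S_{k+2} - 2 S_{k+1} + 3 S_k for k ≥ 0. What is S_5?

-187

S_3 = -3*9 - 2*8 + 3*5 = -28
S_4 = -3*(-28) - 2*9 + 3*8 = 90
S_5 = -3*90 - 2*(-28) + 3*9 = -187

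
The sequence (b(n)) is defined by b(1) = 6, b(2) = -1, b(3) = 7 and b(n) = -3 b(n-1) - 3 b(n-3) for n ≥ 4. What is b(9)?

13563

b(4) = -3(7) - 3(6) = -39
b(5) = -3(-39) - 3(-1) = 120
b(6) = -3(120) - 3(7) = -381
b(7) = -3(-381) - 3(-39) = 1260
b(8) = -3(1260) - 3(120) = -4140
b(9) = -3(-4140) - 3(-381) = 13563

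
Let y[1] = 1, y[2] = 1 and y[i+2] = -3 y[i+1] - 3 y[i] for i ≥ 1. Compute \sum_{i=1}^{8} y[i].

y[3] = -3*1 - 3*1 = -6
y[4] = -3*(-6) - 3*1 = 15
y[5] = -3*15 - 3*(-6) = -27
y[6] = -3*(-27) - 3*15 = 36
y[7] = -3*36 - 3*(-27) = -27
y[8] = -3*(-27) - 3*36 = -27
Sum = 1 + 1 + (-6) + 15 + (-27) + 36 + (-27) + (-27) = -34

-34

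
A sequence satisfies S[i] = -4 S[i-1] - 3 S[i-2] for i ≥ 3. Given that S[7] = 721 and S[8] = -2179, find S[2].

Rearranging, S[i-2] = (S[i] + 4 S[i-1]) / -3.
S[6] = (-2179 + 4·721) / -3 = 705/-3 = -235
S[5] = (721 + 4·(-235)) / -3 = -219/-3 = 73
S[4] = (-235 + 4·73) / -3 = 57/-3 = -19
S[3] = (73 + 4·(-19)) / -3 = -3/-3 = 1
S[2] = (-19 + 4·1) / -3 = -15/-3 = 5

5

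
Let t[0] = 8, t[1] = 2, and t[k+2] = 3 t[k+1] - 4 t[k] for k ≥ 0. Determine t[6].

t[2] = 3*2 - 4*8 = -26
t[3] = 3*(-26) - 4*2 = -86
t[4] = 3*(-86) - 4*(-26) = -154
t[5] = 3*(-154) - 4*(-86) = -118
t[6] = 3*(-118) - 4*(-154) = 262

262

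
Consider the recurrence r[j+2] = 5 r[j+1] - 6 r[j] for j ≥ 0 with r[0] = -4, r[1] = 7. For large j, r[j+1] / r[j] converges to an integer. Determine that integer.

3

The characteristic equation is r^2 - 5r + 6 = 0, which factors as (r - 3)(r - 2) = 0.
So the roots are 3 and 2. Since |3| > |2| and the coefficient of 3^j is non-zero, the ratio tends to 3.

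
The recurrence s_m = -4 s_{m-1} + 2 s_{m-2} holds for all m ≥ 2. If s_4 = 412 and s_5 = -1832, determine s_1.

Rearranging, s_{m-2} = (s_m + 4 s_{m-1}) / 2.
s_3 = (-1832 + 4(412)) / 2 = -184/2 = -92
s_2 = (412 + 4(-92)) / 2 = 44/2 = 22
s_1 = (-92 + 4(22)) / 2 = -4/2 = -2

-2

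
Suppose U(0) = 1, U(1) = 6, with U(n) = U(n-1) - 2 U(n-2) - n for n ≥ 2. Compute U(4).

U(2) = 6 - 2(1) - 2 = 2
U(3) = 2 - 2(6) - 3 = -13
U(4) = (-13) - 2(2) - 4 = -21

-21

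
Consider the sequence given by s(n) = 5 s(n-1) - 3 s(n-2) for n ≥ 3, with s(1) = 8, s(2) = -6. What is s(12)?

-30053142

s(3) = 5(-6) - 3(8) = -54
s(4) = 5(-54) - 3(-6) = -252
s(5) = 5(-252) - 3(-54) = -1098
s(6) = 5(-1098) - 3(-252) = -4734
s(7) = 5(-4734) - 3(-1098) = -20376
s(8) = 5(-20376) - 3(-4734) = -87678
s(9) = 5(-87678) - 3(-20376) = -377262
s(10) = 5(-377262) - 3(-87678) = -1623276
s(11) = 5(-1623276) - 3(-377262) = -6984594
s(12) = 5(-6984594) - 3(-1623276) = -30053142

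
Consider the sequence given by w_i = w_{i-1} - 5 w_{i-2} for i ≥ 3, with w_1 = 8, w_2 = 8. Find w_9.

w_3 = 8 - 5·8 = -32
w_4 = (-32) - 5·8 = -72
w_5 = (-72) - 5·(-32) = 88
w_6 = 88 - 5·(-72) = 448
w_7 = 448 - 5·88 = 8
w_8 = 8 - 5·448 = -2232
w_9 = (-2232) - 5·8 = -2272

-2272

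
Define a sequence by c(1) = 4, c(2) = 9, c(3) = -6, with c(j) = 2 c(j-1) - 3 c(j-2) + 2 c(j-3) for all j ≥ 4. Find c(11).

114

c(4) = 2*(-6) - 3*9 + 2*4 = -31
c(5) = 2*(-31) - 3*(-6) + 2*9 = -26
c(6) = 2*(-26) - 3*(-31) + 2*(-6) = 29
c(7) = 2*29 - 3*(-26) + 2*(-31) = 74
c(8) = 2*74 - 3*29 + 2*(-26) = 9
c(9) = 2*9 - 3*74 + 2*29 = -146
c(10) = 2*(-146) - 3*9 + 2*74 = -171
c(11) = 2*(-171) - 3*(-146) + 2*9 = 114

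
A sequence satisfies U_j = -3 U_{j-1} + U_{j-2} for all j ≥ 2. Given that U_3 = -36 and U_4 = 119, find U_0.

Rearranging, U_{j-2} = U_j + 3 U_{j-1}.
U_2 = 119 + 3·(-36) = 11
U_1 = -36 + 3·11 = -3
U_0 = 11 + 3·(-3) = 2

2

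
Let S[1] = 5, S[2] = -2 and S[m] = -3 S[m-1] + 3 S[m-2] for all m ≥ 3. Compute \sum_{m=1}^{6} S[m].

S[3] = -3(-2) + 3(5) = 21
S[4] = -3(21) + 3(-2) = -69
S[5] = -3(-69) + 3(21) = 270
S[6] = -3(270) + 3(-69) = -1017
Sum = 5 + (-2) + 21 + (-69) + 270 + (-1017) = -792

-792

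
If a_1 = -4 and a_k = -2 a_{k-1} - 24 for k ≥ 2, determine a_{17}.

The fixed point is -24/(1 + 2) = -8, so a_k + 8 = -2(a_{k-1} + 8).
Hence a_k = 4·(-2)^{k-1} - 8.
a_{17} = 4·(-2)^{16} - 8 = 4·65536 - 8 = 262136.

262136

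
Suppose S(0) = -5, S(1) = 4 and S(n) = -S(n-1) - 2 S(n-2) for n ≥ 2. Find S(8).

S(2) = -4 - 2*(-5) = 6
S(3) = -6 - 2*4 = -14
S(4) = -(-14) - 2*6 = 2
S(5) = -2 - 2*(-14) = 26
S(6) = -26 - 2*2 = -30
S(7) = -(-30) - 2*26 = -22
S(8) = -(-22) - 2*(-30) = 82

82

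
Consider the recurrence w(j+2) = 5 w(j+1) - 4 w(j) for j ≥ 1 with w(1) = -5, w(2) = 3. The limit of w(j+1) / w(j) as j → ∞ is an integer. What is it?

The characteristic equation is r^2 - 5r + 4 = 0, which factors as (r - 4)(r - 1) = 0.
So the roots are 4 and 1. Since |4| > |1| and the coefficient of 4^j is non-zero, the ratio tends to 4.

4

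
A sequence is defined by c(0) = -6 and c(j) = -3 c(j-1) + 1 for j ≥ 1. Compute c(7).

13669

c(1) = -3·(-6) + 1 = 19
c(2) = -3·19 + 1 = -56
c(3) = -3·(-56) + 1 = 169
c(4) = -3·169 + 1 = -506
c(5) = -3·(-506) + 1 = 1519
c(6) = -3·1519 + 1 = -4556
c(7) = -3·(-4556) + 1 = 13669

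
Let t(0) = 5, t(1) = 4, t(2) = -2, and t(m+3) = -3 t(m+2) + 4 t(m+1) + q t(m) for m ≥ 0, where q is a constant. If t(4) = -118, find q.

4

t(3) = 22 + 5q
t(4) = -74 - 11q
So -74 - 11q = -118, giving q = 4.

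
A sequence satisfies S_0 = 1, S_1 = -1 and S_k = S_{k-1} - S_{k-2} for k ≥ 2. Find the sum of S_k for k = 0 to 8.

-2

S_2 = (-1) - 1 = -2
S_3 = (-2) - (-1) = -1
S_4 = (-1) - (-2) = 1
S_5 = 1 - (-1) = 2
S_6 = 2 - 1 = 1
S_7 = 1 - 2 = -1
S_8 = (-1) - 1 = -2
Sum = 1 + (-1) + (-2) + (-1) + 1 + 2 + 1 + (-1) + (-2) = -2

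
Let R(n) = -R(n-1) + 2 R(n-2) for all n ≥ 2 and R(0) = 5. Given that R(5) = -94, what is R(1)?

Let R(1) = y.
R(2) = 10 - y
R(3) = -10 + 3y
R(4) = 30 - 5y
R(5) = -50 + 11y
So -50 + 11y = -94, giving y = -4.

-4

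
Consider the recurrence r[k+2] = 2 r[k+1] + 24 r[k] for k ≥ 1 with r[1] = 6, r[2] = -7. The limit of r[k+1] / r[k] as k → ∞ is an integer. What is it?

The characteristic equation is r^2 - 2r - 24 = 0, which factors as (r - 6)(r + 4) = 0.
So the roots are 6 and -4. Since |6| > |-4| and the coefficient of 6^k is non-zero, the ratio tends to 6.

6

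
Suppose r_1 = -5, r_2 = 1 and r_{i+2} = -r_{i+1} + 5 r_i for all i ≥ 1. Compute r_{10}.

r_3 = -1 + 5*(-5) = -26
r_4 = -(-26) + 5*1 = 31
r_5 = -31 + 5*(-26) = -161
r_6 = -(-161) + 5*31 = 316
r_7 = -316 + 5*(-161) = -1121
r_8 = -(-1121) + 5*316 = 2701
r_9 = -2701 + 5*(-1121) = -8306
r_{10} = -(-8306) + 5*2701 = 21811

21811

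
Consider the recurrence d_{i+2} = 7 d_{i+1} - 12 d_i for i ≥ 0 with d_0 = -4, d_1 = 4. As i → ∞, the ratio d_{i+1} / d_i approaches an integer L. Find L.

4

The characteristic equation is r^2 - 7r + 12 = 0, which factors as (r - 4)(r - 3) = 0.
So the roots are 4 and 3. Since |4| > |3| and the coefficient of 4^i is non-zero, the ratio tends to 4.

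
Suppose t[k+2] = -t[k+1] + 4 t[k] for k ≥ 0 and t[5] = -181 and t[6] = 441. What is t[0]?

1

Rearranging, t[k-2] = (t[k] + t[k-1]) / 4.
t[4] = (441 + (-181)) / 4 = 260/4 = 65
t[3] = (-181 + 65) / 4 = -116/4 = -29
t[2] = (65 + (-29)) / 4 = 36/4 = 9
t[1] = (-29 + 9) / 4 = -20/4 = -5
t[0] = (9 + (-5)) / 4 = 4/4 = 1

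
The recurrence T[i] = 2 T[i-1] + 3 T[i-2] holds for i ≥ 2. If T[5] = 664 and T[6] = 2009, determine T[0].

7

Rearranging, T[i-2] = (T[i] - 2 T[i-1]) / 3.
T[4] = (2009 - 2(664)) / 3 = 681/3 = 227
T[3] = (664 - 2(227)) / 3 = 210/3 = 70
T[2] = (227 - 2(70)) / 3 = 87/3 = 29
T[1] = (70 - 2(29)) / 3 = 12/3 = 4
T[0] = (29 - 2(4)) / 3 = 21/3 = 7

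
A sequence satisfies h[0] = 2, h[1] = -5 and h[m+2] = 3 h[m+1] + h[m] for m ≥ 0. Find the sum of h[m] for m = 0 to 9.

h[2] = 3·(-5) + 2 = -13
h[3] = 3·(-13) + (-5) = -44
h[4] = 3·(-44) + (-13) = -145
h[5] = 3·(-145) + (-44) = -479
h[6] = 3·(-479) + (-145) = -1582
h[7] = 3·(-1582) + (-479) = -5225
h[8] = 3·(-5225) + (-1582) = -17257
h[9] = 3·(-17257) + (-5225) = -56996
Sum = 2 + (-5) + (-13) + (-44) + (-145) + (-479) + (-1582) + (-5225) + (-17257) + (-56996) = -81744

-81744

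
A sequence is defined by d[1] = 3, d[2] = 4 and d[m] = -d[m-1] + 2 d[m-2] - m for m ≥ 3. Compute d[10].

d[3] = -4 + 2·3 - 3 = -1
d[4] = -(-1) + 2·4 - 4 = 5
d[5] = -5 + 2·(-1) - 5 = -12
d[6] = -(-12) + 2·5 - 6 = 16
d[7] = -16 + 2·(-12) - 7 = -47
d[8] = -(-47) + 2·16 - 8 = 71
d[9] = -71 + 2·(-47) - 9 = -174
d[10] = -(-174) + 2·71 - 10 = 306

306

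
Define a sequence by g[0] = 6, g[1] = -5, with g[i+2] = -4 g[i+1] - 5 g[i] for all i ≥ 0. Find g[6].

-1010

g[2] = -4(-5) - 5(6) = -10
g[3] = -4(-10) - 5(-5) = 65
g[4] = -4(65) - 5(-10) = -210
g[5] = -4(-210) - 5(65) = 515
g[6] = -4(515) - 5(-210) = -1010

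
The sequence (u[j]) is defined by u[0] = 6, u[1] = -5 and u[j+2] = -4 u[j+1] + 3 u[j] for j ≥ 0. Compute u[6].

u[2] = -4*(-5) + 3*6 = 38
u[3] = -4*38 + 3*(-5) = -167
u[4] = -4*(-167) + 3*38 = 782
u[5] = -4*782 + 3*(-167) = -3629
u[6] = -4*(-3629) + 3*782 = 16862

16862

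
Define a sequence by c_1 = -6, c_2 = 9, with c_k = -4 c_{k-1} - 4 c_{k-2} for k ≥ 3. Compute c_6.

-48

c_3 = -4*9 - 4*(-6) = -12
c_4 = -4*(-12) - 4*9 = 12
c_5 = -4*12 - 4*(-12) = 0
c_6 = -4*0 - 4*12 = -48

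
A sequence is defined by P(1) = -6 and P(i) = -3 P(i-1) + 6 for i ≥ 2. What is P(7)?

-5466

P(2) = -3·(-6) + 6 = 24
P(3) = -3·24 + 6 = -66
P(4) = -3·(-66) + 6 = 204
P(5) = -3·204 + 6 = -606
P(6) = -3·(-606) + 6 = 1824
P(7) = -3·1824 + 6 = -5466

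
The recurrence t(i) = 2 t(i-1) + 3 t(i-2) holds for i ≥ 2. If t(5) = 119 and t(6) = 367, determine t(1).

-1

Rearranging, t(i-2) = (t(i) - 2 t(i-1)) / 3.
t(4) = (367 - 2(119)) / 3 = 129/3 = 43
t(3) = (119 - 2(43)) / 3 = 33/3 = 11
t(2) = (43 - 2(11)) / 3 = 21/3 = 7
t(1) = (11 - 2(7)) / 3 = -3/3 = -1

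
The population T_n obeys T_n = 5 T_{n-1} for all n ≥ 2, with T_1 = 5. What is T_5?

3125

T_2 = 5(5) = 25
T_3 = 5(25) = 125
T_4 = 5(125) = 625
T_5 = 5(625) = 3125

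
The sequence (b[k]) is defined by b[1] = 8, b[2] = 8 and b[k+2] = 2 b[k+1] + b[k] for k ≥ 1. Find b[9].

b[3] = 2*8 + 8 = 24
b[4] = 2*24 + 8 = 56
b[5] = 2*56 + 24 = 136
b[6] = 2*136 + 56 = 328
b[7] = 2*328 + 136 = 792
b[8] = 2*792 + 328 = 1912
b[9] = 2*1912 + 792 = 4616

4616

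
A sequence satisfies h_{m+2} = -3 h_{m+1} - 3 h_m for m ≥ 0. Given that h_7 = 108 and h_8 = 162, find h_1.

Rearranging, h_{m-2} = (h_m + 3 h_{m-1}) / -3.
h_6 = (162 + 3(108)) / -3 = 486/-3 = -162
h_5 = (108 + 3(-162)) / -3 = -378/-3 = 126
h_4 = (-162 + 3(126)) / -3 = 216/-3 = -72
h_3 = (126 + 3(-72)) / -3 = -90/-3 = 30
h_2 = (-72 + 3(30)) / -3 = 18/-3 = -6
h_1 = (30 + 3(-6)) / -3 = 12/-3 = -4

-4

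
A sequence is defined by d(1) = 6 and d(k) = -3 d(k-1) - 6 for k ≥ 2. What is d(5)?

606

d(2) = -3*6 - 6 = -24
d(3) = -3*(-24) - 6 = 66
d(4) = -3*66 - 6 = -204
d(5) = -3*(-204) - 6 = 606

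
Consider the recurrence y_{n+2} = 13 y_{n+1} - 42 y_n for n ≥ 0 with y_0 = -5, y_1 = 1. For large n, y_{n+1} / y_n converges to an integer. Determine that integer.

7

The characteristic equation is r^2 - 13r + 42 = 0, which factors as (r - 7)(r - 6) = 0.
So the roots are 7 and 6. Since |7| > |6| and the coefficient of 7^n is non-zero, the ratio tends to 7.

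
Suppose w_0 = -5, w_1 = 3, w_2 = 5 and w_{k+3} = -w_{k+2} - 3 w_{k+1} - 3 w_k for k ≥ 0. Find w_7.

w_3 = -5 - 3*3 - 3*(-5) = 1
w_4 = -1 - 3*5 - 3*3 = -25
w_5 = -(-25) - 3*1 - 3*5 = 7
w_6 = -7 - 3*(-25) - 3*1 = 65
w_7 = -65 - 3*7 - 3*(-25) = -11

-11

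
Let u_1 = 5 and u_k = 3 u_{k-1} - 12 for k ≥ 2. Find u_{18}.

-129140157

The fixed point is -12/(1 - 3) = 6, so u_k - 6 = 3(u_{k-1} - 6).
Hence u_k = -1·3^{k-1} + 6.
u_{18} = -1·3^{17} + 6 = -1·129140163 + 6 = -129140157.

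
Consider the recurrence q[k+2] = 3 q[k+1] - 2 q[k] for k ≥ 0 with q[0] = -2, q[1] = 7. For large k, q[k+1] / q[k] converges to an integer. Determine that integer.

2

The characteristic equation is r^2 - 3r + 2 = 0, which factors as (r - 2)(r - 1) = 0.
So the roots are 2 and 1. Since |2| > |1| and the coefficient of 2^k is non-zero, the ratio tends to 2.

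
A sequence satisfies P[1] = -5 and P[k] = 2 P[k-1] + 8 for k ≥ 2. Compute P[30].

1610612728

The fixed point is 8/(1 - 2) = -8, so P[k] + 8 = 2(P[k-1] + 8).
Hence P[k] = 3·2^{k-1} - 8.
P[30] = 3·2^{29} - 8 = 3·536870912 - 8 = 1610612728.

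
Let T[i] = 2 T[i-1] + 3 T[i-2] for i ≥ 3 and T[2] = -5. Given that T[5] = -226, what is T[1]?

Let T[1] = w.
T[3] = -10 + 3w
T[4] = -35 + 6w
T[5] = -100 + 21w
So -100 + 21w = -226, giving w = -6.

-6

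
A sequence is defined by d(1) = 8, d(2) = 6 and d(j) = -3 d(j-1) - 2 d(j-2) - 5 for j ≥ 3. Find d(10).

d(3) = -3(6) - 2(8) - 5 = -39
d(4) = -3(-39) - 2(6) - 5 = 100
d(5) = -3(100) - 2(-39) - 5 = -227
d(6) = -3(-227) - 2(100) - 5 = 476
d(7) = -3(476) - 2(-227) - 5 = -979
d(8) = -3(-979) - 2(476) - 5 = 1980
d(9) = -3(1980) - 2(-979) - 5 = -3987
d(10) = -3(-3987) - 2(1980) - 5 = 7996

7996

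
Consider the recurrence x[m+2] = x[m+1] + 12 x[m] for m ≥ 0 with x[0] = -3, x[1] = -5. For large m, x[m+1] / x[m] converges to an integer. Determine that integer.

The characteristic equation is r^2 - r - 12 = 0, which factors as (r - 4)(r + 3) = 0.
So the roots are 4 and -3. Since |4| > |-3| and the coefficient of 4^m is non-zero, the ratio tends to 4.

4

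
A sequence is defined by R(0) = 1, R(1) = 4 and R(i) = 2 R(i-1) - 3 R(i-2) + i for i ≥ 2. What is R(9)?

R(2) = 2(4) - 3(1) + 2 = 7
R(3) = 2(7) - 3(4) + 3 = 5
R(4) = 2(5) - 3(7) + 4 = -7
R(5) = 2(-7) - 3(5) + 5 = -24
R(6) = 2(-24) - 3(-7) + 6 = -21
R(7) = 2(-21) - 3(-24) + 7 = 37
R(8) = 2(37) - 3(-21) + 8 = 145
R(9) = 2(145) - 3(37) + 9 = 188

188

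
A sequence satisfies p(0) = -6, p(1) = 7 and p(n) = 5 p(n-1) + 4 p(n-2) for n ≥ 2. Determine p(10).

p(2) = 5*7 + 4*(-6) = 11
p(3) = 5*11 + 4*7 = 83
p(4) = 5*83 + 4*11 = 459
p(5) = 5*459 + 4*83 = 2627
p(6) = 5*2627 + 4*459 = 14971
p(7) = 5*14971 + 4*2627 = 85363
p(8) = 5*85363 + 4*14971 = 486699
p(9) = 5*486699 + 4*85363 = 2774947
p(10) = 5*2774947 + 4*486699 = 15821531

15821531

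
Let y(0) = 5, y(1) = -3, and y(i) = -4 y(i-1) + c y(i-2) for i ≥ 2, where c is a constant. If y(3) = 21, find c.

y(2) = 12 + 5c
y(3) = -48 - 23c
So -48 - 23c = 21, giving c = -3.

-3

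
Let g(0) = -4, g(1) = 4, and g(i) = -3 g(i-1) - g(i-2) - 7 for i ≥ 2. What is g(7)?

g(2) = -3·4 - (-4) - 7 = -15
g(3) = -3·(-15) - 4 - 7 = 34
g(4) = -3·34 - (-15) - 7 = -94
g(5) = -3·(-94) - 34 - 7 = 241
g(6) = -3·241 - (-94) - 7 = -636
g(7) = -3·(-636) - 241 - 7 = 1660

1660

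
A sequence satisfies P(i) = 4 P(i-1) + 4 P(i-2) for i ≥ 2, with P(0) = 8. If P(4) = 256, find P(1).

Let P(1) = w.
P(2) = 32 + 4w
P(3) = 128 + 20w
P(4) = 640 + 96w
So 640 + 96w = 256, giving w = -4.

-4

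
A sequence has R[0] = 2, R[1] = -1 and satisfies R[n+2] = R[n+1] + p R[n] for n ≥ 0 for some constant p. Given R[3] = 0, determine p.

R[2] = -1 + 2p
R[3] = -1 + p
So -1 + p = 0, giving p = 1.

1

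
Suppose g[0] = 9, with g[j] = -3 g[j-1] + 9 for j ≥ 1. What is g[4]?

549

g[1] = -3(9) + 9 = -18
g[2] = -3(-18) + 9 = 63
g[3] = -3(63) + 9 = -180
g[4] = -3(-180) + 9 = 549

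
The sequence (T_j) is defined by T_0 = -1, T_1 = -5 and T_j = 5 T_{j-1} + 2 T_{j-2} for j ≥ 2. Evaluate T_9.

-3486025

T_2 = 5*(-5) + 2*(-1) = -27
T_3 = 5*(-27) + 2*(-5) = -145
T_4 = 5*(-145) + 2*(-27) = -779
T_5 = 5*(-779) + 2*(-145) = -4185
T_6 = 5*(-4185) + 2*(-779) = -22483
T_7 = 5*(-22483) + 2*(-4185) = -120785
T_8 = 5*(-120785) + 2*(-22483) = -648891
T_9 = 5*(-648891) + 2*(-120785) = -3486025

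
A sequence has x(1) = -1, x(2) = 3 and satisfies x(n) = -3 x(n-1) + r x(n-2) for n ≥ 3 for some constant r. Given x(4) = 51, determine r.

x(3) = -9 - r
x(4) = 27 + 6r
So 27 + 6r = 51, giving r = 4.

4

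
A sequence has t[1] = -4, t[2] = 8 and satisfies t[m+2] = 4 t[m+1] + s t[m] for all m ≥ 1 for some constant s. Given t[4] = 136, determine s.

t[3] = 32 - 4s
t[4] = 128 - 8s
So 128 - 8s = 136, giving s = -1.

-1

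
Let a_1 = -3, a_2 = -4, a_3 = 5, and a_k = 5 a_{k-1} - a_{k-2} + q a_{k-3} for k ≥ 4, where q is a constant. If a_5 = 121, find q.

a_4 = 29 - 3q
a_5 = 140 - 19q
So 140 - 19q = 121, giving q = 1.

1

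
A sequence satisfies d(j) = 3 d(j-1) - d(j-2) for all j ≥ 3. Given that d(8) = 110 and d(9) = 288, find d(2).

-2

Rearranging, d(j-2) = -(d(j) - 3 d(j-1)).
d(7) = -(288 - 3·110) = 42
d(6) = -(110 - 3·42) = 16
d(5) = -(42 - 3·16) = 6
d(4) = -(16 - 3·6) = 2
d(3) = -(6 - 3·2) = 0
d(2) = -(2 - 3·0) = -2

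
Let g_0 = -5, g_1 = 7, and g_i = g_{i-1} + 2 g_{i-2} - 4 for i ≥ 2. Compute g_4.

-15

g_2 = 7 + 2·(-5) - 4 = -7
g_3 = (-7) + 2·7 - 4 = 3
g_4 = 3 + 2·(-7) - 4 = -15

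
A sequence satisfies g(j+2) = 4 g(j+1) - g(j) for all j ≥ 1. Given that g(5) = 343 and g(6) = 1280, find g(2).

8

Rearranging, g(j-2) = -(g(j) - 4 g(j-1)).
g(4) = -(1280 - 4*343) = 92
g(3) = -(343 - 4*92) = 25
g(2) = -(92 - 4*25) = 8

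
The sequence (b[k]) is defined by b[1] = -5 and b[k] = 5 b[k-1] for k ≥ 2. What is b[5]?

-3125

b[2] = 5*(-5) = -25
b[3] = 5*(-25) = -125
b[4] = 5*(-125) = -625
b[5] = 5*(-625) = -3125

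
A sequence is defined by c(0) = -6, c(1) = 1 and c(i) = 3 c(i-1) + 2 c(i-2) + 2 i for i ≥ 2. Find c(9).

-11253

c(2) = 3·1 + 2·(-6) + 4 = -5
c(3) = 3·(-5) + 2·1 + 6 = -7
c(4) = 3·(-7) + 2·(-5) + 8 = -23
c(5) = 3·(-23) + 2·(-7) + 10 = -73
c(6) = 3·(-73) + 2·(-23) + 12 = -253
c(7) = 3·(-253) + 2·(-73) + 14 = -891
c(8) = 3·(-891) + 2·(-253) + 16 = -3163
c(9) = 3·(-3163) + 2·(-891) + 18 = -11253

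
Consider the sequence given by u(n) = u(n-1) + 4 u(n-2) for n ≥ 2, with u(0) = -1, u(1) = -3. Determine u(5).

u(2) = (-3) + 4·(-1) = -7
u(3) = (-7) + 4·(-3) = -19
u(4) = (-19) + 4·(-7) = -47
u(5) = (-47) + 4·(-19) = -123

-123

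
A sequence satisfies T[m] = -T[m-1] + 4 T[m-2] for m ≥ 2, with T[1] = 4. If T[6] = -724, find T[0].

Let T[0] = w.
T[2] = -4 + 4w
T[3] = 20 - 4w
T[4] = -36 + 20w
T[5] = 116 - 36w
T[6] = -260 + 116w
So -260 + 116w = -724, giving w = -4.

-4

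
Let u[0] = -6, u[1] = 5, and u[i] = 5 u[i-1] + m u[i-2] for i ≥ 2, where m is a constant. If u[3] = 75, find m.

2

u[2] = 25 - 6m
u[3] = 125 - 25m
So 125 - 25m = 75, giving m = 2.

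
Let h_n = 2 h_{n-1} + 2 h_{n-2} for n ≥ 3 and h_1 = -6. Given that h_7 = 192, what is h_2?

Let h_2 = x.
h_3 = -12 + 2x
h_4 = -24 + 6x
h_5 = -72 + 16x
h_6 = -192 + 44x
h_7 = -528 + 120x
So -528 + 120x = 192, giving x = 6.

6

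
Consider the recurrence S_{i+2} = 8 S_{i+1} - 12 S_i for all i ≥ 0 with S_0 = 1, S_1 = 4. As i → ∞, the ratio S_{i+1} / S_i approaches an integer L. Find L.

6

The characteristic equation is r^2 - 8r + 12 = 0, which factors as (r - 6)(r - 2) = 0.
So the roots are 6 and 2. Since |6| > |2| and the coefficient of 6^i is non-zero, the ratio tends to 6.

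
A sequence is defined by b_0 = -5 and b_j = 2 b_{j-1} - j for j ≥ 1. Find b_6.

-440

b_1 = 2*(-5) - 1 = -11
b_2 = 2*(-11) - 2 = -24
b_3 = 2*(-24) - 3 = -51
b_4 = 2*(-51) - 4 = -106
b_5 = 2*(-106) - 5 = -217
b_6 = 2*(-217) - 6 = -440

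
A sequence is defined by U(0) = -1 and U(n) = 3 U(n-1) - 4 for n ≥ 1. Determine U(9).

-59047

U(1) = 3·(-1) - 4 = -7
U(2) = 3·(-7) - 4 = -25
U(3) = 3·(-25) - 4 = -79
U(4) = 3·(-79) - 4 = -241
U(5) = 3·(-241) - 4 = -727
U(6) = 3·(-727) - 4 = -2185
U(7) = 3·(-2185) - 4 = -6559
U(8) = 3·(-6559) - 4 = -19681
U(9) = 3·(-19681) - 4 = -59047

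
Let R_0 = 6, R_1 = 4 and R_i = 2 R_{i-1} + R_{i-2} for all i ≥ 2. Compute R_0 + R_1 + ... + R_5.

322

R_2 = 2*4 + 6 = 14
R_3 = 2*14 + 4 = 32
R_4 = 2*32 + 14 = 78
R_5 = 2*78 + 32 = 188
Sum = 6 + 4 + 14 + 32 + 78 + 188 = 322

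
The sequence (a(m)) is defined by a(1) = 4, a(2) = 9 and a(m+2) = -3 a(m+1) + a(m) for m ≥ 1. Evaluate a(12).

1101981

a(3) = -3·9 + 4 = -23
a(4) = -3·(-23) + 9 = 78
a(5) = -3·78 + (-23) = -257
a(6) = -3·(-257) + 78 = 849
a(7) = -3·849 + (-257) = -2804
a(8) = -3·(-2804) + 849 = 9261
a(9) = -3·9261 + (-2804) = -30587
a(10) = -3·(-30587) + 9261 = 101022
a(11) = -3·101022 + (-30587) = -333653
a(12) = -3·(-333653) + 101022 = 1101981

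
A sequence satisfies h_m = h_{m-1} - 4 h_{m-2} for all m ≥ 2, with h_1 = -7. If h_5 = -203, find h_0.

-6

Let h_0 = z.
h_2 = -7 - 4z
h_3 = 21 - 4z
h_4 = 49 + 12z
h_5 = -35 + 28z
So -35 + 28z = -203, giving z = -6.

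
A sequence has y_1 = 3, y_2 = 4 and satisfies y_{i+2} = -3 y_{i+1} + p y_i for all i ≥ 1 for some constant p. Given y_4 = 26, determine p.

y_3 = -12 + 3p
y_4 = 36 - 5p
So 36 - 5p = 26, giving p = 2.

2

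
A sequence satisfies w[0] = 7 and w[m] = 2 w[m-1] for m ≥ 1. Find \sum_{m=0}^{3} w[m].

w[1] = 2·7 = 14
w[2] = 2·14 = 28
w[3] = 2·28 = 56
Sum = 7 + 14 + 28 + 56 = 105

105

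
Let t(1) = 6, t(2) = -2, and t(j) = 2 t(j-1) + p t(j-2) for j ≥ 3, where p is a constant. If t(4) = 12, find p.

2

t(3) = -4 + 6p
t(4) = -8 + 10p
So -8 + 10p = 12, giving p = 2.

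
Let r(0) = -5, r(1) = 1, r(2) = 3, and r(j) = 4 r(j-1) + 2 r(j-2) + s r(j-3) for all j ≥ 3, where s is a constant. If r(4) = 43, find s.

1

r(3) = 14 - 5s
r(4) = 62 - 19s
So 62 - 19s = 43, giving s = 1.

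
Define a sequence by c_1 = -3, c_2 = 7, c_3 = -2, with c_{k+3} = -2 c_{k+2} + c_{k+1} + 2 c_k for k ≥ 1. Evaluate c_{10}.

c_4 = -2·(-2) + 7 + 2·(-3) = 5
c_5 = -2·5 + (-2) + 2·7 = 2
c_6 = -2·2 + 5 + 2·(-2) = -3
c_7 = -2·(-3) + 2 + 2·5 = 18
c_8 = -2·18 + (-3) + 2·2 = -35
c_9 = -2·(-35) + 18 + 2·(-3) = 82
c_{10} = -2·82 + (-35) + 2·18 = -163

-163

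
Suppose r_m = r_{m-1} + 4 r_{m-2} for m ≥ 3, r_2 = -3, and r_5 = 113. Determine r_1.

7

Let r_1 = z.
r_3 = -3 + 4z
r_4 = -15 + 4z
r_5 = -27 + 20z
So -27 + 20z = 113, giving z = 7.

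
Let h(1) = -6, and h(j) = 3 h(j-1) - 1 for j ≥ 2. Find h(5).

-526

h(2) = 3·(-6) - 1 = -19
h(3) = 3·(-19) - 1 = -58
h(4) = 3·(-58) - 1 = -175
h(5) = 3·(-175) - 1 = -526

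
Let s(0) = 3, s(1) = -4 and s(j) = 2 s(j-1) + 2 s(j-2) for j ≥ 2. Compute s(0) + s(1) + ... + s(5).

-123

s(2) = 2*(-4) + 2*3 = -2
s(3) = 2*(-2) + 2*(-4) = -12
s(4) = 2*(-12) + 2*(-2) = -28
s(5) = 2*(-28) + 2*(-12) = -80
Sum = 3 + (-4) + (-2) + (-12) + (-28) + (-80) = -123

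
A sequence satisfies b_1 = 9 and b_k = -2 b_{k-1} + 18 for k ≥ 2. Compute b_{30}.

The fixed point is 18/(1 + 2) = 6, so b_k - 6 = -2(b_{k-1} - 6).
Hence b_k = 3·(-2)^{k-1} + 6.
b_{30} = 3·(-2)^{29} + 6 = 3·-536870912 + 6 = -1610612730.

-1610612730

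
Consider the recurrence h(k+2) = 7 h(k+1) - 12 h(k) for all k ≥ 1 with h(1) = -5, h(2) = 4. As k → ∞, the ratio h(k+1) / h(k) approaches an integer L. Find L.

4

The characteristic equation is r^2 - 7r + 12 = 0, which factors as (r - 4)(r - 3) = 0.
So the roots are 4 and 3. Since |4| > |3| and the coefficient of 4^k is non-zero, the ratio tends to 4.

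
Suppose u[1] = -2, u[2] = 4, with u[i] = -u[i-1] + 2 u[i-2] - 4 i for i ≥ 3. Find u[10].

u[3] = -4 + 2*(-2) - 12 = -20
u[4] = -(-20) + 2*4 - 16 = 12
u[5] = -12 + 2*(-20) - 20 = -72
u[6] = -(-72) + 2*12 - 24 = 72
u[7] = -72 + 2*(-72) - 28 = -244
u[8] = -(-244) + 2*72 - 32 = 356
u[9] = -356 + 2*(-244) - 36 = -880
u[10] = -(-880) + 2*356 - 40 = 1552

1552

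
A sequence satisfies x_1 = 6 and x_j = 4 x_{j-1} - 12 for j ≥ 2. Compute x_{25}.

562949953421316

The fixed point is -12/(1 - 4) = 4, so x_j - 4 = 4(x_{j-1} - 4).
Hence x_j = 2·4^{j-1} + 4.
x_{25} = 2·4^{24} + 4 = 2·281474976710656 + 4 = 562949953421316.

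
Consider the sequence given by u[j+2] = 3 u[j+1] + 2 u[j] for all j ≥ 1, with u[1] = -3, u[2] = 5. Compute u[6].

u[3] = 3*5 + 2*(-3) = 9
u[4] = 3*9 + 2*5 = 37
u[5] = 3*37 + 2*9 = 129
u[6] = 3*129 + 2*37 = 461

461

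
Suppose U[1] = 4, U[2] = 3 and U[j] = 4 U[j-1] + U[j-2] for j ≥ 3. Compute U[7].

U[3] = 4*3 + 4 = 16
U[4] = 4*16 + 3 = 67
U[5] = 4*67 + 16 = 284
U[6] = 4*284 + 67 = 1203
U[7] = 4*1203 + 284 = 5096

5096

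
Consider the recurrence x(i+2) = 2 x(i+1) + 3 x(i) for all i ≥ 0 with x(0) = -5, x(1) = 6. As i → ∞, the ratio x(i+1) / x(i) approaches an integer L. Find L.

The characteristic equation is r^2 - 2r - 3 = 0, which factors as (r - 3)(r + 1) = 0.
So the roots are 3 and -1. Since |3| > |-1| and the coefficient of 3^i is non-zero, the ratio tends to 3.

3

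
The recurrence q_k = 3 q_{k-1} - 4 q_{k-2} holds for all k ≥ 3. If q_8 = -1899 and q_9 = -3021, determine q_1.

Rearranging, q_{k-2} = (q_k - 3 q_{k-1}) / -4.
q_7 = (-3021 - 3(-1899)) / -4 = 2676/-4 = -669
q_6 = (-1899 - 3(-669)) / -4 = 108/-4 = -27
q_5 = (-669 - 3(-27)) / -4 = -588/-4 = 147
q_4 = (-27 - 3(147)) / -4 = -468/-4 = 117
q_3 = (147 - 3(117)) / -4 = -204/-4 = 51
q_2 = (117 - 3(51)) / -4 = -36/-4 = 9
q_1 = (51 - 3(9)) / -4 = 24/-4 = -6

-6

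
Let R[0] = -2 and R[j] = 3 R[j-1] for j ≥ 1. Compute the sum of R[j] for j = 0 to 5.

R[1] = 3·(-2) = -6
R[2] = 3·(-6) = -18
R[3] = 3·(-18) = -54
R[4] = 3·(-54) = -162
R[5] = 3·(-162) = -486
Sum = (-2) + (-6) + (-18) + (-54) + (-162) + (-486) = -728

-728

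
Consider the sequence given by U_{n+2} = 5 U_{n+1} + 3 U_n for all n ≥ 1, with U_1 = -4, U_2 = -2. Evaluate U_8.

-109874

U_3 = 5(-2) + 3(-4) = -22
U_4 = 5(-22) + 3(-2) = -116
U_5 = 5(-116) + 3(-22) = -646
U_6 = 5(-646) + 3(-116) = -3578
U_7 = 5(-3578) + 3(-646) = -19828
U_8 = 5(-19828) + 3(-3578) = -109874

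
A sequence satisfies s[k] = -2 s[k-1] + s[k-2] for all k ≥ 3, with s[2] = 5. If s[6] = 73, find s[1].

Let s[1] = x.
s[3] = -10 + x
s[4] = 25 - 2x
s[5] = -60 + 5x
s[6] = 145 - 12x
So 145 - 12x = 73, giving x = 6.

6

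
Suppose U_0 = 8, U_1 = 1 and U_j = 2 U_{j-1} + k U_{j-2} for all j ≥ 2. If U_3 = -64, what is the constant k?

U_2 = 2 + 8k
U_3 = 4 + 17k
So 4 + 17k = -64, giving k = -4.

-4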